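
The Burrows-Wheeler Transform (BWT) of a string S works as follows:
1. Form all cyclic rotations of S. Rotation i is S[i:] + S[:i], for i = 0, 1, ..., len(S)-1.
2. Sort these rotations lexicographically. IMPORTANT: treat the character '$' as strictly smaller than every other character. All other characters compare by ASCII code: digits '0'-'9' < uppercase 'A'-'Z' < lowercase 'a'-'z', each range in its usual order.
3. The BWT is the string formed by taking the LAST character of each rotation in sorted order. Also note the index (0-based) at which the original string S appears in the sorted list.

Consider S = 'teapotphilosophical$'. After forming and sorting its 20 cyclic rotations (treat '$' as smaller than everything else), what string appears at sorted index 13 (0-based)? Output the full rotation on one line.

All 20 rotations (rotation i = S[i:]+S[:i]):
  rot[0] = teapotphilosophical$
  rot[1] = eapotphilosophical$t
  rot[2] = apotphilosophical$te
  rot[3] = potphilosophical$tea
  rot[4] = otphilosophical$teap
  rot[5] = tphilosophical$teapo
  rot[6] = philosophical$teapot
  rot[7] = hilosophical$teapotp
  rot[8] = ilosophical$teapotph
  rot[9] = losophical$teapotphi
  rot[10] = osophical$teapotphil
  rot[11] = sophical$teapotphilo
  rot[12] = ophical$teapotphilos
  rot[13] = phical$teapotphiloso
  rot[14] = hical$teapotphilosop
  rot[15] = ical$teapotphilosoph
  rot[16] = cal$teapotphilosophi
  rot[17] = al$teapotphilosophic
  rot[18] = l$teapotphilosophica
  rot[19] = $teapotphilosophical
Sorted (with $ < everything):
  sorted[0] = $teapotphilosophical
  sorted[1] = al$teapotphilosophic
  sorted[2] = apotphilosophical$te
  sorted[3] = cal$teapotphilosophi
  sorted[4] = eapotphilosophical$t
  sorted[5] = hical$teapotphilosop
  sorted[6] = hilosophical$teapotp
  sorted[7] = ical$teapotphilosoph
  sorted[8] = ilosophical$teapotph
  sorted[9] = l$teapotphilosophica
  sorted[10] = losophical$teapotphi
  sorted[11] = ophical$teapotphilos
  sorted[12] = osophical$teapotphil
  sorted[13] = otphilosophical$teap
  sorted[14] = phical$teapotphiloso
  sorted[15] = philosophical$teapot
  sorted[16] = potphilosophical$tea
  sorted[17] = sophical$teapotphilo
  sorted[18] = teapotphilosophical$
  sorted[19] = tphilosophical$teapo
sorted[13] = otphilosophical$teap

Answer: otphilosophical$teap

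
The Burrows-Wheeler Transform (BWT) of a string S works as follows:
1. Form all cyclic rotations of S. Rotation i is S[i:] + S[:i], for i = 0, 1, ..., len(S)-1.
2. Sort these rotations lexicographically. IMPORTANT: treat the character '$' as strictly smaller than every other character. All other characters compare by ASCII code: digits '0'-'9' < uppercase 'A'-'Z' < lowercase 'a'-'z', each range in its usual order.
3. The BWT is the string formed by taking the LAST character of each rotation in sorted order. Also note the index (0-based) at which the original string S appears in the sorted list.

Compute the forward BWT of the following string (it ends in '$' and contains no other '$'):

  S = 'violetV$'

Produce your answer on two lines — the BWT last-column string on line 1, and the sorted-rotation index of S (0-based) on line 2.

Answer: Vtlvoie$
7

Derivation:
All 8 rotations (rotation i = S[i:]+S[:i]):
  rot[0] = violetV$
  rot[1] = ioletV$v
  rot[2] = oletV$vi
  rot[3] = letV$vio
  rot[4] = etV$viol
  rot[5] = tV$viole
  rot[6] = V$violet
  rot[7] = $violetV
Sorted (with $ < everything):
  sorted[0] = $violetV  (last char: 'V')
  sorted[1] = V$violet  (last char: 't')
  sorted[2] = etV$viol  (last char: 'l')
  sorted[3] = ioletV$v  (last char: 'v')
  sorted[4] = letV$vio  (last char: 'o')
  sorted[5] = oletV$vi  (last char: 'i')
  sorted[6] = tV$viole  (last char: 'e')
  sorted[7] = violetV$  (last char: '$')
Last column: Vtlvoie$
Original string S is at sorted index 7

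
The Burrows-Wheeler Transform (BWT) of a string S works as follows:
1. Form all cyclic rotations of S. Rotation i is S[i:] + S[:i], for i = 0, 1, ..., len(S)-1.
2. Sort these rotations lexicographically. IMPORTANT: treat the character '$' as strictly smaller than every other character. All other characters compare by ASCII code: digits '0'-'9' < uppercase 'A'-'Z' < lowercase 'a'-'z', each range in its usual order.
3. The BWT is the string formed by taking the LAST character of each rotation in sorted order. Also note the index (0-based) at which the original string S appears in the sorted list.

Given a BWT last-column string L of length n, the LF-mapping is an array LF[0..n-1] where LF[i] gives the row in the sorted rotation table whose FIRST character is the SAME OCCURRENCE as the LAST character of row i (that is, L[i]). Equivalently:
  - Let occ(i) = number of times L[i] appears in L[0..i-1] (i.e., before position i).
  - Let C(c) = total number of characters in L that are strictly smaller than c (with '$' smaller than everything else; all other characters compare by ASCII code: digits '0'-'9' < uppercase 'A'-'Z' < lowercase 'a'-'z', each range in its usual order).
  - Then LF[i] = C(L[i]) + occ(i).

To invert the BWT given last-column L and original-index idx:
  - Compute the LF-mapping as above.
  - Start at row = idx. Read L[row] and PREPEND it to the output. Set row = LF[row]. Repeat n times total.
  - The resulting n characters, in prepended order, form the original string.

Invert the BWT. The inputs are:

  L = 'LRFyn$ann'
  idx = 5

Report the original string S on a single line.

LF mapping: 2 3 1 8 5 0 4 6 7
Walk LF starting at row 5, prepending L[row]:
  step 1: row=5, L[5]='$', prepend. Next row=LF[5]=0
  step 2: row=0, L[0]='L', prepend. Next row=LF[0]=2
  step 3: row=2, L[2]='F', prepend. Next row=LF[2]=1
  step 4: row=1, L[1]='R', prepend. Next row=LF[1]=3
  step 5: row=3, L[3]='y', prepend. Next row=LF[3]=8
  step 6: row=8, L[8]='n', prepend. Next row=LF[8]=7
  step 7: row=7, L[7]='n', prepend. Next row=LF[7]=6
  step 8: row=6, L[6]='a', prepend. Next row=LF[6]=4
  step 9: row=4, L[4]='n', prepend. Next row=LF[4]=5
Reversed output: nannyRFL$

Answer: nannyRFL$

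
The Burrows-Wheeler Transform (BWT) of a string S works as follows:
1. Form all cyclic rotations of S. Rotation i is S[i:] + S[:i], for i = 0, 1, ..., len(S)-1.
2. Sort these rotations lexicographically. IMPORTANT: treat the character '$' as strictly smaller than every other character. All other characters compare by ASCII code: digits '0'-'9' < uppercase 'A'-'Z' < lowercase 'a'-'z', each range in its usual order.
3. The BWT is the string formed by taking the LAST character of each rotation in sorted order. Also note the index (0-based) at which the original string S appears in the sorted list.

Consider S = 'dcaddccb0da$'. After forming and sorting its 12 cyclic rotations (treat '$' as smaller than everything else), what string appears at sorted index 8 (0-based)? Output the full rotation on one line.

All 12 rotations (rotation i = S[i:]+S[:i]):
  rot[0] = dcaddccb0da$
  rot[1] = caddccb0da$d
  rot[2] = addccb0da$dc
  rot[3] = ddccb0da$dca
  rot[4] = dccb0da$dcad
  rot[5] = ccb0da$dcadd
  rot[6] = cb0da$dcaddc
  rot[7] = b0da$dcaddcc
  rot[8] = 0da$dcaddccb
  rot[9] = da$dcaddccb0
  rot[10] = a$dcaddccb0d
  rot[11] = $dcaddccb0da
Sorted (with $ < everything):
  sorted[0] = $dcaddccb0da
  sorted[1] = 0da$dcaddccb
  sorted[2] = a$dcaddccb0d
  sorted[3] = addccb0da$dc
  sorted[4] = b0da$dcaddcc
  sorted[5] = caddccb0da$d
  sorted[6] = cb0da$dcaddc
  sorted[7] = ccb0da$dcadd
  sorted[8] = da$dcaddccb0
  sorted[9] = dcaddccb0da$
  sorted[10] = dccb0da$dcad
  sorted[11] = ddccb0da$dca
sorted[8] = da$dcaddccb0

Answer: da$dcaddccb0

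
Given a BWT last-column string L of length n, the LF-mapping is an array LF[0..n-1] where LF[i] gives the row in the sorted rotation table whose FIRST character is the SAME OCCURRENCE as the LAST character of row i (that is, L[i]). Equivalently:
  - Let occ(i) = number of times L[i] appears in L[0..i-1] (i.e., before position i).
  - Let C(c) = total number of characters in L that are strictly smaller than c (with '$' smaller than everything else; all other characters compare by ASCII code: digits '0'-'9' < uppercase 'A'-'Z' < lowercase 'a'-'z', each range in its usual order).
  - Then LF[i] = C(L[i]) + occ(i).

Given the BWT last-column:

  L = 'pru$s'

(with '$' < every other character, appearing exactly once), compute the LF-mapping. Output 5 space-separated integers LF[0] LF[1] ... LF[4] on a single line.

Answer: 1 2 4 0 3

Derivation:
Char counts: '$':1, 'p':1, 'r':1, 's':1, 'u':1
C (first-col start): C('$')=0, C('p')=1, C('r')=2, C('s')=3, C('u')=4
L[0]='p': occ=0, LF[0]=C('p')+0=1+0=1
L[1]='r': occ=0, LF[1]=C('r')+0=2+0=2
L[2]='u': occ=0, LF[2]=C('u')+0=4+0=4
L[3]='$': occ=0, LF[3]=C('$')+0=0+0=0
L[4]='s': occ=0, LF[4]=C('s')+0=3+0=3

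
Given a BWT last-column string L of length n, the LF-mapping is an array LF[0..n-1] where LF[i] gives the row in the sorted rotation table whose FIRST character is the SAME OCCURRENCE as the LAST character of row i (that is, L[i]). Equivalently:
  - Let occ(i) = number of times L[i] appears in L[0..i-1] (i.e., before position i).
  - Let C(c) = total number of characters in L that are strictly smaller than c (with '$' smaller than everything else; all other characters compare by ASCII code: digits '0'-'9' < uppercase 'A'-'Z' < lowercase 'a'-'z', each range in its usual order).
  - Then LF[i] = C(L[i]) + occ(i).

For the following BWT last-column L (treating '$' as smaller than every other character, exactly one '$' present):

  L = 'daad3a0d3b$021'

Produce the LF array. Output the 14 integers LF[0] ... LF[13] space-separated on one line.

Char counts: '$':1, '0':2, '1':1, '2':1, '3':2, 'a':3, 'b':1, 'd':3
C (first-col start): C('$')=0, C('0')=1, C('1')=3, C('2')=4, C('3')=5, C('a')=7, C('b')=10, C('d')=11
L[0]='d': occ=0, LF[0]=C('d')+0=11+0=11
L[1]='a': occ=0, LF[1]=C('a')+0=7+0=7
L[2]='a': occ=1, LF[2]=C('a')+1=7+1=8
L[3]='d': occ=1, LF[3]=C('d')+1=11+1=12
L[4]='3': occ=0, LF[4]=C('3')+0=5+0=5
L[5]='a': occ=2, LF[5]=C('a')+2=7+2=9
L[6]='0': occ=0, LF[6]=C('0')+0=1+0=1
L[7]='d': occ=2, LF[7]=C('d')+2=11+2=13
L[8]='3': occ=1, LF[8]=C('3')+1=5+1=6
L[9]='b': occ=0, LF[9]=C('b')+0=10+0=10
L[10]='$': occ=0, LF[10]=C('$')+0=0+0=0
L[11]='0': occ=1, LF[11]=C('0')+1=1+1=2
L[12]='2': occ=0, LF[12]=C('2')+0=4+0=4
L[13]='1': occ=0, LF[13]=C('1')+0=3+0=3

Answer: 11 7 8 12 5 9 1 13 6 10 0 2 4 3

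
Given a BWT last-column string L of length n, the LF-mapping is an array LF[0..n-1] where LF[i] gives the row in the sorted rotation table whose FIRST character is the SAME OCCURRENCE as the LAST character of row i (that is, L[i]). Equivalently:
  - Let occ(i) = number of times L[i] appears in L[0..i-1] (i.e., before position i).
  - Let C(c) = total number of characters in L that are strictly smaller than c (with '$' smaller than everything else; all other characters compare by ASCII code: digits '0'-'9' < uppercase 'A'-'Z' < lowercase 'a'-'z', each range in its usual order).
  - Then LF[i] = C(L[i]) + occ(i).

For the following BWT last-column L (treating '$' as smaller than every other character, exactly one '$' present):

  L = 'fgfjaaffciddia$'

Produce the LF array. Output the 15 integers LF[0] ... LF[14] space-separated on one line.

Char counts: '$':1, 'a':3, 'c':1, 'd':2, 'f':4, 'g':1, 'i':2, 'j':1
C (first-col start): C('$')=0, C('a')=1, C('c')=4, C('d')=5, C('f')=7, C('g')=11, C('i')=12, C('j')=14
L[0]='f': occ=0, LF[0]=C('f')+0=7+0=7
L[1]='g': occ=0, LF[1]=C('g')+0=11+0=11
L[2]='f': occ=1, LF[2]=C('f')+1=7+1=8
L[3]='j': occ=0, LF[3]=C('j')+0=14+0=14
L[4]='a': occ=0, LF[4]=C('a')+0=1+0=1
L[5]='a': occ=1, LF[5]=C('a')+1=1+1=2
L[6]='f': occ=2, LF[6]=C('f')+2=7+2=9
L[7]='f': occ=3, LF[7]=C('f')+3=7+3=10
L[8]='c': occ=0, LF[8]=C('c')+0=4+0=4
L[9]='i': occ=0, LF[9]=C('i')+0=12+0=12
L[10]='d': occ=0, LF[10]=C('d')+0=5+0=5
L[11]='d': occ=1, LF[11]=C('d')+1=5+1=6
L[12]='i': occ=1, LF[12]=C('i')+1=12+1=13
L[13]='a': occ=2, LF[13]=C('a')+2=1+2=3
L[14]='$': occ=0, LF[14]=C('$')+0=0+0=0

Answer: 7 11 8 14 1 2 9 10 4 12 5 6 13 3 0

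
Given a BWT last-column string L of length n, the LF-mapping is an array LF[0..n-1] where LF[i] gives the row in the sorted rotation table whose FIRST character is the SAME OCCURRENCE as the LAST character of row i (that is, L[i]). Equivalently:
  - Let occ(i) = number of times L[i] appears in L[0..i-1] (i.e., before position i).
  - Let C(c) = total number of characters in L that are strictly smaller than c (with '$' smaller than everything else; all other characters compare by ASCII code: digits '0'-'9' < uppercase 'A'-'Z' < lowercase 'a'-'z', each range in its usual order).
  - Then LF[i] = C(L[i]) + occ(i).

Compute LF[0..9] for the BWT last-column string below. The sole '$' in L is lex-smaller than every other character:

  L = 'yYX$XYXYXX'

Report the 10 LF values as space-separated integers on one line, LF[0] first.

Answer: 9 6 1 0 2 7 3 8 4 5

Derivation:
Char counts: '$':1, 'X':5, 'Y':3, 'y':1
C (first-col start): C('$')=0, C('X')=1, C('Y')=6, C('y')=9
L[0]='y': occ=0, LF[0]=C('y')+0=9+0=9
L[1]='Y': occ=0, LF[1]=C('Y')+0=6+0=6
L[2]='X': occ=0, LF[2]=C('X')+0=1+0=1
L[3]='$': occ=0, LF[3]=C('$')+0=0+0=0
L[4]='X': occ=1, LF[4]=C('X')+1=1+1=2
L[5]='Y': occ=1, LF[5]=C('Y')+1=6+1=7
L[6]='X': occ=2, LF[6]=C('X')+2=1+2=3
L[7]='Y': occ=2, LF[7]=C('Y')+2=6+2=8
L[8]='X': occ=3, LF[8]=C('X')+3=1+3=4
L[9]='X': occ=4, LF[9]=C('X')+4=1+4=5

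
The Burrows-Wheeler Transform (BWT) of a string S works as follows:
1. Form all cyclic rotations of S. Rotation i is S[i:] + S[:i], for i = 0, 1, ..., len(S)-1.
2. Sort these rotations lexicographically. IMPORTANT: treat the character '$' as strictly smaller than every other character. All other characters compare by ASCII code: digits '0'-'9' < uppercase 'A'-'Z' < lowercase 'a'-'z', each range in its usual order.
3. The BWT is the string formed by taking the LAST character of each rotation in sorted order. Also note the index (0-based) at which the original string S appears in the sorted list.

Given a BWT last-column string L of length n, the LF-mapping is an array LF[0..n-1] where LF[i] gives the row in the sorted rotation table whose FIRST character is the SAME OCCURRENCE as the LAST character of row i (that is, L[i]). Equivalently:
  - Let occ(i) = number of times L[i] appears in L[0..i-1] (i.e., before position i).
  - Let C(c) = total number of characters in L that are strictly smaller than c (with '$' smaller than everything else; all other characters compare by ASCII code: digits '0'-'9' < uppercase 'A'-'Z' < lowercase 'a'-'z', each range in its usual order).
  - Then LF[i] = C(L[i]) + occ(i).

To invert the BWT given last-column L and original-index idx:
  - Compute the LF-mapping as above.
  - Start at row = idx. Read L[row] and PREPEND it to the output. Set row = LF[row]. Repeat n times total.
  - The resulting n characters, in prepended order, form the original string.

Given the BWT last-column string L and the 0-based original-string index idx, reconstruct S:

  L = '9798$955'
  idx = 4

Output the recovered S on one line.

LF mapping: 5 3 6 4 0 7 1 2
Walk LF starting at row 4, prepending L[row]:
  step 1: row=4, L[4]='$', prepend. Next row=LF[4]=0
  step 2: row=0, L[0]='9', prepend. Next row=LF[0]=5
  step 3: row=5, L[5]='9', prepend. Next row=LF[5]=7
  step 4: row=7, L[7]='5', prepend. Next row=LF[7]=2
  step 5: row=2, L[2]='9', prepend. Next row=LF[2]=6
  step 6: row=6, L[6]='5', prepend. Next row=LF[6]=1
  step 7: row=1, L[1]='7', prepend. Next row=LF[1]=3
  step 8: row=3, L[3]='8', prepend. Next row=LF[3]=4
Reversed output: 8759599$

Answer: 8759599$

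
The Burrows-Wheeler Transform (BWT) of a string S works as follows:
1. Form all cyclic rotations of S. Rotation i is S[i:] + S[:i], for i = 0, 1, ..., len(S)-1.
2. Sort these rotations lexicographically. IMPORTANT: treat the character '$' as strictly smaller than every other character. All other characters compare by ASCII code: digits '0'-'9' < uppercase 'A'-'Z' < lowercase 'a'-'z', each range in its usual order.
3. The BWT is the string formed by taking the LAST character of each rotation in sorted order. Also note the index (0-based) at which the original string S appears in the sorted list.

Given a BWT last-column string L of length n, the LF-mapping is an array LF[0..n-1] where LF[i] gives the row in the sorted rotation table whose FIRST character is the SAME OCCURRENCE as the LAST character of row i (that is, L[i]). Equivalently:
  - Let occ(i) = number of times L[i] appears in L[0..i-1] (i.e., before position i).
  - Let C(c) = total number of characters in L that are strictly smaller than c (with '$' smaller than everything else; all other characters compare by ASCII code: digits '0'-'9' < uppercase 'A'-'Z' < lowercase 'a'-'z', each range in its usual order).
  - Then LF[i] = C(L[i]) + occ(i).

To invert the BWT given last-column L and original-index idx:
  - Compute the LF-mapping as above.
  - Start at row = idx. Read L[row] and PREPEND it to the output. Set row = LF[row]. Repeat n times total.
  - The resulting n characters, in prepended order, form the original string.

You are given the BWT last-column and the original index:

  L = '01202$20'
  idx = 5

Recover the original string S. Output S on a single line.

LF mapping: 1 4 5 2 6 0 7 3
Walk LF starting at row 5, prepending L[row]:
  step 1: row=5, L[5]='$', prepend. Next row=LF[5]=0
  step 2: row=0, L[0]='0', prepend. Next row=LF[0]=1
  step 3: row=1, L[1]='1', prepend. Next row=LF[1]=4
  step 4: row=4, L[4]='2', prepend. Next row=LF[4]=6
  step 5: row=6, L[6]='2', prepend. Next row=LF[6]=7
  step 6: row=7, L[7]='0', prepend. Next row=LF[7]=3
  step 7: row=3, L[3]='0', prepend. Next row=LF[3]=2
  step 8: row=2, L[2]='2', prepend. Next row=LF[2]=5
Reversed output: 2002210$

Answer: 2002210$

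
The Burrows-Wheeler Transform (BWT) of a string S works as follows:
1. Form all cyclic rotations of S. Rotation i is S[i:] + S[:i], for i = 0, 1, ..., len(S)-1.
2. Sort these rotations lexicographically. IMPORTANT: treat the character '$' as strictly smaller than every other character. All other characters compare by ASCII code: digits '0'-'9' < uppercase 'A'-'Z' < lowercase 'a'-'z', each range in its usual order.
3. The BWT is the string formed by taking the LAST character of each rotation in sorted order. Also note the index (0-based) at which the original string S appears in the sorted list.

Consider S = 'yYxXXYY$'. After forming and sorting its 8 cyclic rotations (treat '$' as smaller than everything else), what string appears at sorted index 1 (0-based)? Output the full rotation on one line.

Answer: XXYY$yYx

Derivation:
All 8 rotations (rotation i = S[i:]+S[:i]):
  rot[0] = yYxXXYY$
  rot[1] = YxXXYY$y
  rot[2] = xXXYY$yY
  rot[3] = XXYY$yYx
  rot[4] = XYY$yYxX
  rot[5] = YY$yYxXX
  rot[6] = Y$yYxXXY
  rot[7] = $yYxXXYY
Sorted (with $ < everything):
  sorted[0] = $yYxXXYY
  sorted[1] = XXYY$yYx
  sorted[2] = XYY$yYxX
  sorted[3] = Y$yYxXXY
  sorted[4] = YY$yYxXX
  sorted[5] = YxXXYY$y
  sorted[6] = xXXYY$yY
  sorted[7] = yYxXXYY$
sorted[1] = XXYY$yYx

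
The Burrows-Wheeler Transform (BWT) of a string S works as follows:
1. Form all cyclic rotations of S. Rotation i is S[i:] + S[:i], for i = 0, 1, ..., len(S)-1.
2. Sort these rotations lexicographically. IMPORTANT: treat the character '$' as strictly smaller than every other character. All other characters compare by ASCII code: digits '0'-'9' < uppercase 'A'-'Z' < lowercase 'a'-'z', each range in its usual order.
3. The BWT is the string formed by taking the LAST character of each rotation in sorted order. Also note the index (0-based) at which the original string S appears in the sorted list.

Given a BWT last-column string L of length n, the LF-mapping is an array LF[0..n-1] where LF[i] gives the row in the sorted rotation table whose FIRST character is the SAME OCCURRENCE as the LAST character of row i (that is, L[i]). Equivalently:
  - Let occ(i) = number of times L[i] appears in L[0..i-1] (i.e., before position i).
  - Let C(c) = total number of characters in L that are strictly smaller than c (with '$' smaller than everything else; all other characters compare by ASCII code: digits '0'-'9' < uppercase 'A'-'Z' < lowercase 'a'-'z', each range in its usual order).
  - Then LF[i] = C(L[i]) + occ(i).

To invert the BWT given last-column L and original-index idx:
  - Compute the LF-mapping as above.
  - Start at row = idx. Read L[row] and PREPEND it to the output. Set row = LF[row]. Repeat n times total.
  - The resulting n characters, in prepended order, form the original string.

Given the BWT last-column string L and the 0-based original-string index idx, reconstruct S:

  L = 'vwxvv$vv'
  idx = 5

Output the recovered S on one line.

LF mapping: 1 6 7 2 3 0 4 5
Walk LF starting at row 5, prepending L[row]:
  step 1: row=5, L[5]='$', prepend. Next row=LF[5]=0
  step 2: row=0, L[0]='v', prepend. Next row=LF[0]=1
  step 3: row=1, L[1]='w', prepend. Next row=LF[1]=6
  step 4: row=6, L[6]='v', prepend. Next row=LF[6]=4
  step 5: row=4, L[4]='v', prepend. Next row=LF[4]=3
  step 6: row=3, L[3]='v', prepend. Next row=LF[3]=2
  step 7: row=2, L[2]='x', prepend. Next row=LF[2]=7
  step 8: row=7, L[7]='v', prepend. Next row=LF[7]=5
Reversed output: vxvvvwv$

Answer: vxvvvwv$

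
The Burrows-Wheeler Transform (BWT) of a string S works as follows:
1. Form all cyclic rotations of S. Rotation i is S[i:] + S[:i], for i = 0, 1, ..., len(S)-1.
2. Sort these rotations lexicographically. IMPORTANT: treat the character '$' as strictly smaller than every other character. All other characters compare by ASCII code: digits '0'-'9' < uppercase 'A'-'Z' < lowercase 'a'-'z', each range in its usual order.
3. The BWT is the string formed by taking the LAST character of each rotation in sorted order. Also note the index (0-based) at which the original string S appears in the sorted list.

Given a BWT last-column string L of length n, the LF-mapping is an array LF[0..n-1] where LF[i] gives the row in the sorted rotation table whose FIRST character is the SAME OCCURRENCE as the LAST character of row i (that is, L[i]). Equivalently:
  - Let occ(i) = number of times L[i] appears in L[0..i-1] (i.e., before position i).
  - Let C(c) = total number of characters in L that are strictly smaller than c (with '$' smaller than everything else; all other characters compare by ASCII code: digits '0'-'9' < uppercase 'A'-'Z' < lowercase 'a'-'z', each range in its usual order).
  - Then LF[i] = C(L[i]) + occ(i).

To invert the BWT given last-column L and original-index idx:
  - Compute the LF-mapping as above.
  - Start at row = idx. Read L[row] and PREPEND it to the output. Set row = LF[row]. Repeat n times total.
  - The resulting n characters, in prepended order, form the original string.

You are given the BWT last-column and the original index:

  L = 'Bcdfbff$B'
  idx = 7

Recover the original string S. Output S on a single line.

Answer: fdBffbcB$

Derivation:
LF mapping: 1 4 5 6 3 7 8 0 2
Walk LF starting at row 7, prepending L[row]:
  step 1: row=7, L[7]='$', prepend. Next row=LF[7]=0
  step 2: row=0, L[0]='B', prepend. Next row=LF[0]=1
  step 3: row=1, L[1]='c', prepend. Next row=LF[1]=4
  step 4: row=4, L[4]='b', prepend. Next row=LF[4]=3
  step 5: row=3, L[3]='f', prepend. Next row=LF[3]=6
  step 6: row=6, L[6]='f', prepend. Next row=LF[6]=8
  step 7: row=8, L[8]='B', prepend. Next row=LF[8]=2
  step 8: row=2, L[2]='d', prepend. Next row=LF[2]=5
  step 9: row=5, L[5]='f', prepend. Next row=LF[5]=7
Reversed output: fdBffbcB$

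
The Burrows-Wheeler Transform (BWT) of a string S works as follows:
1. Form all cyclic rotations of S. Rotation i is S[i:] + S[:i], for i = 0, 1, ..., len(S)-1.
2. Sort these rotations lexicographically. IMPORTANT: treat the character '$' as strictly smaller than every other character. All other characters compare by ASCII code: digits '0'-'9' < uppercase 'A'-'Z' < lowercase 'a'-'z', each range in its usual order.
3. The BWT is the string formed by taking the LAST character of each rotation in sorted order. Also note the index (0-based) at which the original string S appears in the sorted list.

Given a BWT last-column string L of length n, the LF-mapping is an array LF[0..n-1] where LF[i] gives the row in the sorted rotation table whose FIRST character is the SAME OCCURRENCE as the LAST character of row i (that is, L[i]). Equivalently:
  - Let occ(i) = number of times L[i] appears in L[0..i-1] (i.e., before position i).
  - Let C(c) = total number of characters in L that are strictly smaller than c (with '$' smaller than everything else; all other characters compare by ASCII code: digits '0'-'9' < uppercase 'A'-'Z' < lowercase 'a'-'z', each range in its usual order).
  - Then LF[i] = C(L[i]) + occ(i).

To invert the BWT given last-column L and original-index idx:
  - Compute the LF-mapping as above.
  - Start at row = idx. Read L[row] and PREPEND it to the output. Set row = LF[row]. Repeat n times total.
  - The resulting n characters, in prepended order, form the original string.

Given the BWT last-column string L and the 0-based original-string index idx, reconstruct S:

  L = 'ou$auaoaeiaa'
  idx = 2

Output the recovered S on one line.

Answer: aauauaaioeo$

Derivation:
LF mapping: 8 10 0 1 11 2 9 3 6 7 4 5
Walk LF starting at row 2, prepending L[row]:
  step 1: row=2, L[2]='$', prepend. Next row=LF[2]=0
  step 2: row=0, L[0]='o', prepend. Next row=LF[0]=8
  step 3: row=8, L[8]='e', prepend. Next row=LF[8]=6
  step 4: row=6, L[6]='o', prepend. Next row=LF[6]=9
  step 5: row=9, L[9]='i', prepend. Next row=LF[9]=7
  step 6: row=7, L[7]='a', prepend. Next row=LF[7]=3
  step 7: row=3, L[3]='a', prepend. Next row=LF[3]=1
  step 8: row=1, L[1]='u', prepend. Next row=LF[1]=10
  step 9: row=10, L[10]='a', prepend. Next row=LF[10]=4
  step 10: row=4, L[4]='u', prepend. Next row=LF[4]=11
  step 11: row=11, L[11]='a', prepend. Next row=LF[11]=5
  step 12: row=5, L[5]='a', prepend. Next row=LF[5]=2
Reversed output: aauauaaioeo$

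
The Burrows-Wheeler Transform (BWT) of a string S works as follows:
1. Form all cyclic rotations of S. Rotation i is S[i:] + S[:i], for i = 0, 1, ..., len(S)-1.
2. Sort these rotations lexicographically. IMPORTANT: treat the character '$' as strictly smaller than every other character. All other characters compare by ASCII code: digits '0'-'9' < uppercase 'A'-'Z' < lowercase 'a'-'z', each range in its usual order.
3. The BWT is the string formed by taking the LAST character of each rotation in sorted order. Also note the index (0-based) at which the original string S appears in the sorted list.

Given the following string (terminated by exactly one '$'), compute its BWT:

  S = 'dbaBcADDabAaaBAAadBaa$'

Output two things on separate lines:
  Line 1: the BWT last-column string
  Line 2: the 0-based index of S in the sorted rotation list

Answer: aBcbAadaADaabBADAadBa$
21

Derivation:
All 22 rotations (rotation i = S[i:]+S[:i]):
  rot[0] = dbaBcADDabAaaBAAadBaa$
  rot[1] = baBcADDabAaaBAAadBaa$d
  rot[2] = aBcADDabAaaBAAadBaa$db
  rot[3] = BcADDabAaaBAAadBaa$dba
  rot[4] = cADDabAaaBAAadBaa$dbaB
  rot[5] = ADDabAaaBAAadBaa$dbaBc
  rot[6] = DDabAaaBAAadBaa$dbaBcA
  rot[7] = DabAaaBAAadBaa$dbaBcAD
  rot[8] = abAaaBAAadBaa$dbaBcADD
  rot[9] = bAaaBAAadBaa$dbaBcADDa
  rot[10] = AaaBAAadBaa$dbaBcADDab
  rot[11] = aaBAAadBaa$dbaBcADDabA
  rot[12] = aBAAadBaa$dbaBcADDabAa
  rot[13] = BAAadBaa$dbaBcADDabAaa
  rot[14] = AAadBaa$dbaBcADDabAaaB
  rot[15] = AadBaa$dbaBcADDabAaaBA
  rot[16] = adBaa$dbaBcADDabAaaBAA
  rot[17] = dBaa$dbaBcADDabAaaBAAa
  rot[18] = Baa$dbaBcADDabAaaBAAad
  rot[19] = aa$dbaBcADDabAaaBAAadB
  rot[20] = a$dbaBcADDabAaaBAAadBa
  rot[21] = $dbaBcADDabAaaBAAadBaa
Sorted (with $ < everything):
  sorted[0] = $dbaBcADDabAaaBAAadBaa  (last char: 'a')
  sorted[1] = AAadBaa$dbaBcADDabAaaB  (last char: 'B')
  sorted[2] = ADDabAaaBAAadBaa$dbaBc  (last char: 'c')
  sorted[3] = AaaBAAadBaa$dbaBcADDab  (last char: 'b')
  sorted[4] = AadBaa$dbaBcADDabAaaBA  (last char: 'A')
  sorted[5] = BAAadBaa$dbaBcADDabAaa  (last char: 'a')
  sorted[6] = Baa$dbaBcADDabAaaBAAad  (last char: 'd')
  sorted[7] = BcADDabAaaBAAadBaa$dba  (last char: 'a')
  sorted[8] = DDabAaaBAAadBaa$dbaBcA  (last char: 'A')
  sorted[9] = DabAaaBAAadBaa$dbaBcAD  (last char: 'D')
  sorted[10] = a$dbaBcADDabAaaBAAadBa  (last char: 'a')
  sorted[11] = aBAAadBaa$dbaBcADDabAa  (last char: 'a')
  sorted[12] = aBcADDabAaaBAAadBaa$db  (last char: 'b')
  sorted[13] = aa$dbaBcADDabAaaBAAadB  (last char: 'B')
  sorted[14] = aaBAAadBaa$dbaBcADDabA  (last char: 'A')
  sorted[15] = abAaaBAAadBaa$dbaBcADD  (last char: 'D')
  sorted[16] = adBaa$dbaBcADDabAaaBAA  (last char: 'A')
  sorted[17] = bAaaBAAadBaa$dbaBcADDa  (last char: 'a')
  sorted[18] = baBcADDabAaaBAAadBaa$d  (last char: 'd')
  sorted[19] = cADDabAaaBAAadBaa$dbaB  (last char: 'B')
  sorted[20] = dBaa$dbaBcADDabAaaBAAa  (last char: 'a')
  sorted[21] = dbaBcADDabAaaBAAadBaa$  (last char: '$')
Last column: aBcbAadaADaabBADAadBa$
Original string S is at sorted index 21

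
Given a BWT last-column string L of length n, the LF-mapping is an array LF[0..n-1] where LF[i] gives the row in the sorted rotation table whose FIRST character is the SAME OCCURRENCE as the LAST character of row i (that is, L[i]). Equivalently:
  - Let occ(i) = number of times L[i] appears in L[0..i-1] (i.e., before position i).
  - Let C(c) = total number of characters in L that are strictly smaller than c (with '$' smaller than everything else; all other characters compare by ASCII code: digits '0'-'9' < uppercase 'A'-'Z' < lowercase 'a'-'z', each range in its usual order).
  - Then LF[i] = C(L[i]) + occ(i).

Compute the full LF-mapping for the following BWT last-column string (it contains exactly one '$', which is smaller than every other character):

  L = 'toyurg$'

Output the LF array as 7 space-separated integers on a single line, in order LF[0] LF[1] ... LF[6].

Char counts: '$':1, 'g':1, 'o':1, 'r':1, 't':1, 'u':1, 'y':1
C (first-col start): C('$')=0, C('g')=1, C('o')=2, C('r')=3, C('t')=4, C('u')=5, C('y')=6
L[0]='t': occ=0, LF[0]=C('t')+0=4+0=4
L[1]='o': occ=0, LF[1]=C('o')+0=2+0=2
L[2]='y': occ=0, LF[2]=C('y')+0=6+0=6
L[3]='u': occ=0, LF[3]=C('u')+0=5+0=5
L[4]='r': occ=0, LF[4]=C('r')+0=3+0=3
L[5]='g': occ=0, LF[5]=C('g')+0=1+0=1
L[6]='$': occ=0, LF[6]=C('$')+0=0+0=0

Answer: 4 2 6 5 3 1 0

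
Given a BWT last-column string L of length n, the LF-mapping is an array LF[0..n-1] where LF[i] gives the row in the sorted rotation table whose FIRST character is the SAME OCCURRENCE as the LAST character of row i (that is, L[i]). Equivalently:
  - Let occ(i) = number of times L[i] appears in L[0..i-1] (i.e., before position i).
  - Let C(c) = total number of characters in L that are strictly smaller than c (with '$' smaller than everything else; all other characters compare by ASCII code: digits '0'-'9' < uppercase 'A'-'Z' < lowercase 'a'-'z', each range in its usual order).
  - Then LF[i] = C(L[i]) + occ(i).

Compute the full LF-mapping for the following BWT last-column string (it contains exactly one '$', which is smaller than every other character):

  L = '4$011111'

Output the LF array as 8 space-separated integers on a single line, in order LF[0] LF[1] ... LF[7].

Answer: 7 0 1 2 3 4 5 6

Derivation:
Char counts: '$':1, '0':1, '1':5, '4':1
C (first-col start): C('$')=0, C('0')=1, C('1')=2, C('4')=7
L[0]='4': occ=0, LF[0]=C('4')+0=7+0=7
L[1]='$': occ=0, LF[1]=C('$')+0=0+0=0
L[2]='0': occ=0, LF[2]=C('0')+0=1+0=1
L[3]='1': occ=0, LF[3]=C('1')+0=2+0=2
L[4]='1': occ=1, LF[4]=C('1')+1=2+1=3
L[5]='1': occ=2, LF[5]=C('1')+2=2+2=4
L[6]='1': occ=3, LF[6]=C('1')+3=2+3=5
L[7]='1': occ=4, LF[7]=C('1')+4=2+4=6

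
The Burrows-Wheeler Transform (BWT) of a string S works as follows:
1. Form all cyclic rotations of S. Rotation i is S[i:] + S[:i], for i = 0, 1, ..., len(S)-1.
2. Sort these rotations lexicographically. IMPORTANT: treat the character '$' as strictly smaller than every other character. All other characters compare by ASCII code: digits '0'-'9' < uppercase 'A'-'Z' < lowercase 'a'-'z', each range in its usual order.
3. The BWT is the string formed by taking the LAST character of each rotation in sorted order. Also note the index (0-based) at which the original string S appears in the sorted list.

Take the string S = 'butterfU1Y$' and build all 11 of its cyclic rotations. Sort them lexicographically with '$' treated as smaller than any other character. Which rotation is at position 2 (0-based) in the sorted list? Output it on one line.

All 11 rotations (rotation i = S[i:]+S[:i]):
  rot[0] = butterfU1Y$
  rot[1] = utterfU1Y$b
  rot[2] = tterfU1Y$bu
  rot[3] = terfU1Y$but
  rot[4] = erfU1Y$butt
  rot[5] = rfU1Y$butte
  rot[6] = fU1Y$butter
  rot[7] = U1Y$butterf
  rot[8] = 1Y$butterfU
  rot[9] = Y$butterfU1
  rot[10] = $butterfU1Y
Sorted (with $ < everything):
  sorted[0] = $butterfU1Y
  sorted[1] = 1Y$butterfU
  sorted[2] = U1Y$butterf
  sorted[3] = Y$butterfU1
  sorted[4] = butterfU1Y$
  sorted[5] = erfU1Y$butt
  sorted[6] = fU1Y$butter
  sorted[7] = rfU1Y$butte
  sorted[8] = terfU1Y$but
  sorted[9] = tterfU1Y$bu
  sorted[10] = utterfU1Y$b
sorted[2] = U1Y$butterf

Answer: U1Y$butterf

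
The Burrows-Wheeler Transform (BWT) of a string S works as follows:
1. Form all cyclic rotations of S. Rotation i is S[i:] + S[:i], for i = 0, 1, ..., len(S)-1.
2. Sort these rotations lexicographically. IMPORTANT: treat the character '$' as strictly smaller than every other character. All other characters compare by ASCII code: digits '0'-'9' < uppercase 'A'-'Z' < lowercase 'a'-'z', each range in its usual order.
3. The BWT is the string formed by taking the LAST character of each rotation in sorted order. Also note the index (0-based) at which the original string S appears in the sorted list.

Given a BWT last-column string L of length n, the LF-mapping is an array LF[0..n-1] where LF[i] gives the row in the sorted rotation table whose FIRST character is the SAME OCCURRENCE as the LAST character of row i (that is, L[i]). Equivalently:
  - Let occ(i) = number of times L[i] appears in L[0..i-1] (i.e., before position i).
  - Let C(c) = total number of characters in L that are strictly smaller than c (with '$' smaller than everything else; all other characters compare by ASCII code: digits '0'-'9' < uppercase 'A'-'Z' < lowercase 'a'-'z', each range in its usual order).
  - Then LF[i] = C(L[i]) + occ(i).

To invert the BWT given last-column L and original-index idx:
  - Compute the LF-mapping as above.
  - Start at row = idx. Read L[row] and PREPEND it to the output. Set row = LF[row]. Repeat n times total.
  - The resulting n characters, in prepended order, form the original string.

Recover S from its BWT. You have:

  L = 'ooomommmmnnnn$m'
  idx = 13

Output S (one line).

Answer: ommnnommmomnno$

Derivation:
LF mapping: 11 12 13 1 14 2 3 4 5 7 8 9 10 0 6
Walk LF starting at row 13, prepending L[row]:
  step 1: row=13, L[13]='$', prepend. Next row=LF[13]=0
  step 2: row=0, L[0]='o', prepend. Next row=LF[0]=11
  step 3: row=11, L[11]='n', prepend. Next row=LF[11]=9
  step 4: row=9, L[9]='n', prepend. Next row=LF[9]=7
  step 5: row=7, L[7]='m', prepend. Next row=LF[7]=4
  step 6: row=4, L[4]='o', prepend. Next row=LF[4]=14
  step 7: row=14, L[14]='m', prepend. Next row=LF[14]=6
  step 8: row=6, L[6]='m', prepend. Next row=LF[6]=3
  step 9: row=3, L[3]='m', prepend. Next row=LF[3]=1
  step 10: row=1, L[1]='o', prepend. Next row=LF[1]=12
  step 11: row=12, L[12]='n', prepend. Next row=LF[12]=10
  step 12: row=10, L[10]='n', prepend. Next row=LF[10]=8
  step 13: row=8, L[8]='m', prepend. Next row=LF[8]=5
  step 14: row=5, L[5]='m', prepend. Next row=LF[5]=2
  step 15: row=2, L[2]='o', prepend. Next row=LF[2]=13
Reversed output: ommnnommmomnno$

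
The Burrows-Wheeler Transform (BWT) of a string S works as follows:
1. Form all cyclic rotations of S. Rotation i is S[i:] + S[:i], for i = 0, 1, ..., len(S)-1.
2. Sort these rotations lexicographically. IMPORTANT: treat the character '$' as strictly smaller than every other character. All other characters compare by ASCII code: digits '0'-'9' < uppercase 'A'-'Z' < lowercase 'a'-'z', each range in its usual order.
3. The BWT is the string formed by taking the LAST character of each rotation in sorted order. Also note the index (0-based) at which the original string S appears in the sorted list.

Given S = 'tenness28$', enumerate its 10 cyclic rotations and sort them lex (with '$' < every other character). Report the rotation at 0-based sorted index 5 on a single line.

All 10 rotations (rotation i = S[i:]+S[:i]):
  rot[0] = tenness28$
  rot[1] = enness28$t
  rot[2] = nness28$te
  rot[3] = ness28$ten
  rot[4] = ess28$tenn
  rot[5] = ss28$tenne
  rot[6] = s28$tennes
  rot[7] = 28$tenness
  rot[8] = 8$tenness2
  rot[9] = $tenness28
Sorted (with $ < everything):
  sorted[0] = $tenness28
  sorted[1] = 28$tenness
  sorted[2] = 8$tenness2
  sorted[3] = enness28$t
  sorted[4] = ess28$tenn
  sorted[5] = ness28$ten
  sorted[6] = nness28$te
  sorted[7] = s28$tennes
  sorted[8] = ss28$tenne
  sorted[9] = tenness28$
sorted[5] = ness28$ten

Answer: ness28$ten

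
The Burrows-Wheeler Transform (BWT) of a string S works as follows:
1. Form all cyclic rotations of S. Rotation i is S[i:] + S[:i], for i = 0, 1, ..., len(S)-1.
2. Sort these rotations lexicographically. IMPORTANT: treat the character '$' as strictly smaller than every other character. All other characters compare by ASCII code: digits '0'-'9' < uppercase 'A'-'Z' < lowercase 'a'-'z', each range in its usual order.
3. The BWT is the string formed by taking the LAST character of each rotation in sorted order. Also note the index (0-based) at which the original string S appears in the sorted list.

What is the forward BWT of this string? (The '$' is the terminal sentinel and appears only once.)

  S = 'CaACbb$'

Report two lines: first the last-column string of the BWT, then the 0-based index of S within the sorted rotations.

All 7 rotations (rotation i = S[i:]+S[:i]):
  rot[0] = CaACbb$
  rot[1] = aACbb$C
  rot[2] = ACbb$Ca
  rot[3] = Cbb$CaA
  rot[4] = bb$CaAC
  rot[5] = b$CaACb
  rot[6] = $CaACbb
Sorted (with $ < everything):
  sorted[0] = $CaACbb  (last char: 'b')
  sorted[1] = ACbb$Ca  (last char: 'a')
  sorted[2] = CaACbb$  (last char: '$')
  sorted[3] = Cbb$CaA  (last char: 'A')
  sorted[4] = aACbb$C  (last char: 'C')
  sorted[5] = b$CaACb  (last char: 'b')
  sorted[6] = bb$CaAC  (last char: 'C')
Last column: ba$ACbC
Original string S is at sorted index 2

Answer: ba$ACbC
2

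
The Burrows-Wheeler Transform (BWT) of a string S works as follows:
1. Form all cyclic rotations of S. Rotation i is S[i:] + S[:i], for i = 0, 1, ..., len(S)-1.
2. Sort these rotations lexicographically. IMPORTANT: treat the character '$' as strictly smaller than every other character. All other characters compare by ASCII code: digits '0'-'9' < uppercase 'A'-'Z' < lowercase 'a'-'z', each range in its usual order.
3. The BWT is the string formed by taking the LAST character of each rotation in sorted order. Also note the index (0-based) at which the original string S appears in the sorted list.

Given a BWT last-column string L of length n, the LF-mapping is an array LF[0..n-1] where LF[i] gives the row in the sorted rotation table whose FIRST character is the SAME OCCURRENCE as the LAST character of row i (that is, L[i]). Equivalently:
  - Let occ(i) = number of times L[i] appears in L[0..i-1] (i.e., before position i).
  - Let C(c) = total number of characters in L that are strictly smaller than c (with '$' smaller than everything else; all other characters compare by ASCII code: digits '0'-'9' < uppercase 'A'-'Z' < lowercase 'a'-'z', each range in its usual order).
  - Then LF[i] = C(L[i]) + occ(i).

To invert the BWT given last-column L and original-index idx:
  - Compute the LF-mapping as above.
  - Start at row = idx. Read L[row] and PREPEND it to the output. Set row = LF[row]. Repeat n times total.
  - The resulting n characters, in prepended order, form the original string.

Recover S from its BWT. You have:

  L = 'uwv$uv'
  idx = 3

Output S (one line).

Answer: vuvwu$

Derivation:
LF mapping: 1 5 3 0 2 4
Walk LF starting at row 3, prepending L[row]:
  step 1: row=3, L[3]='$', prepend. Next row=LF[3]=0
  step 2: row=0, L[0]='u', prepend. Next row=LF[0]=1
  step 3: row=1, L[1]='w', prepend. Next row=LF[1]=5
  step 4: row=5, L[5]='v', prepend. Next row=LF[5]=4
  step 5: row=4, L[4]='u', prepend. Next row=LF[4]=2
  step 6: row=2, L[2]='v', prepend. Next row=LF[2]=3
Reversed output: vuvwu$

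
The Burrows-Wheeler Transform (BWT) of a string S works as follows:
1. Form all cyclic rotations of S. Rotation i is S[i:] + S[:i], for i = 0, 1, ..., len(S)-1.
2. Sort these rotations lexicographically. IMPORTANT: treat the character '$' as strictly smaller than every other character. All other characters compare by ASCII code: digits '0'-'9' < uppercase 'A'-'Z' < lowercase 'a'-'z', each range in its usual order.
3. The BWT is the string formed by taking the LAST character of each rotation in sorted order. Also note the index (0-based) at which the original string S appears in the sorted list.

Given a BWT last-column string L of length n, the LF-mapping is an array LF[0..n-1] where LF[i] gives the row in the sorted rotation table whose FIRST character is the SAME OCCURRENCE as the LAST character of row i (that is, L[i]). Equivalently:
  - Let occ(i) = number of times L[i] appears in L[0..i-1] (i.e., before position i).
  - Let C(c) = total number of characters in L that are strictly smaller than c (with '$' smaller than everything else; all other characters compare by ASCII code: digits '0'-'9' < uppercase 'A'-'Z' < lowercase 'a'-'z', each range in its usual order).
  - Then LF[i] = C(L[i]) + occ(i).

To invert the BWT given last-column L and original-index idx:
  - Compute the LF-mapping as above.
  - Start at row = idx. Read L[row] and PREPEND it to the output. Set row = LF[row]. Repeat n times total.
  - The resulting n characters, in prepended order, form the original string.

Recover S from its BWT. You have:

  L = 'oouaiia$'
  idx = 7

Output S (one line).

Answer: uaoaiio$

Derivation:
LF mapping: 5 6 7 1 3 4 2 0
Walk LF starting at row 7, prepending L[row]:
  step 1: row=7, L[7]='$', prepend. Next row=LF[7]=0
  step 2: row=0, L[0]='o', prepend. Next row=LF[0]=5
  step 3: row=5, L[5]='i', prepend. Next row=LF[5]=4
  step 4: row=4, L[4]='i', prepend. Next row=LF[4]=3
  step 5: row=3, L[3]='a', prepend. Next row=LF[3]=1
  step 6: row=1, L[1]='o', prepend. Next row=LF[1]=6
  step 7: row=6, L[6]='a', prepend. Next row=LF[6]=2
  step 8: row=2, L[2]='u', prepend. Next row=LF[2]=7
Reversed output: uaoaiio$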